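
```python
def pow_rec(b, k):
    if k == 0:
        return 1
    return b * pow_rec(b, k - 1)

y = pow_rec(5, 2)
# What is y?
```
Call trace:
pow_rec(b=5, k=2)
  pow_rec(b=5, k=1)
    pow_rec(b=5, k=0)
    -> return 1
  -> return 5
-> return 25

Final answer: 25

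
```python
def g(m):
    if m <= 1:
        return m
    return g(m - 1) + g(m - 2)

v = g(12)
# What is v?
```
Call trace (a repeated sub-call is expanded the first time; later identical calls just restate its return value):
g(m=12)
  g(m=11)
    g(m=10)
      g(m=9)
        g(m=8)
          g(m=7)
            g(m=6)
              g(m=5)
                g(m=4)
                  g(m=3)
                    g(m=2)
                      g(m=1)
                      -> return 1
                      g(m=0)
                      -> return 0
                    -> return 1
                    g(m=1)
                    -> return 1
                  -> return 2
                  g(m=2) -> return 1  (same call as traced above)
                -> return 3
                g(m=3) -> return 2  (same call as traced above)
              -> return 5
              g(m=4) -> return 3  (same call as traced above)
            -> return 8
            g(m=5) -> return 5  (same call as traced above)
          -> return 13
          g(m=6) -> return 8  (same call as traced above)
        -> return 21
        g(m=7) -> return 13  (same call as traced above)
      -> return 34
      g(m=8) -> return 21  (same call as traced above)
    -> return 55
    g(m=9) -> return 34  (same call as traced above)
  -> return 89
  g(m=10) -> return 55  (same call as traced above)
-> return 144

Final answer: 144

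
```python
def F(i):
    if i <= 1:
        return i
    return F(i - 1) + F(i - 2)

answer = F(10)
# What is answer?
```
Call trace (a repeated sub-call is expanded the first time; later identical calls just restate its return value):
F(i=10)
  F(i=9)
    F(i=8)
      F(i=7)
        F(i=6)
          F(i=5)
            F(i=4)
              F(i=3)
                F(i=2)
                  F(i=1)
                  -> return 1
                  F(i=0)
                  -> return 0
                -> return 1
                F(i=1)
                -> return 1
              -> return 2
              F(i=2) -> return 1  (same call as traced above)
            -> return 3
            F(i=3) -> return 2  (same call as traced above)
          -> return 5
          F(i=4) -> return 3  (same call as traced above)
        -> return 8
        F(i=5) -> return 5  (same call as traced above)
      -> return 13
      F(i=6) -> return 8  (same call as traced above)
    -> return 21
    F(i=7) -> return 13  (same call as traced above)
  -> return 34
  F(i=8) -> return 21  (same call as traced above)
-> return 55

Final answer: 55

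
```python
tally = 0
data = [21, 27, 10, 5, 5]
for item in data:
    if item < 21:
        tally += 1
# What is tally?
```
Trace:
  tally=0
  tally=0, item=21
  tally=0, item=27
  tally=1, item=10
  tally=2, item=5
  tally=3, item=5

Final answer: 3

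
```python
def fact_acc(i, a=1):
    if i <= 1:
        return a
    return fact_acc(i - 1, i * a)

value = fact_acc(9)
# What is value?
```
Call trace:
fact_acc(i=9, a=1)
  fact_acc(i=8, a=9)
    fact_acc(i=7, a=72)
      fact_acc(i=6, a=504)
        fact_acc(i=5, a=3024)
          fact_acc(i=4, a=15120)
            fact_acc(i=3, a=60480)
              fact_acc(i=2, a=181440)
                fact_acc(i=1, a=362880)
                -> return 362880
              -> return 362880
            -> return 362880
          -> return 362880
        -> return 362880
      -> return 362880
    -> return 362880
  -> return 362880
-> return 362880

Final answer: 362880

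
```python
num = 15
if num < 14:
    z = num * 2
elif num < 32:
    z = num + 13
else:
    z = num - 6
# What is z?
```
Trace:
  num=15
  num=15, z=28

Final answer: 28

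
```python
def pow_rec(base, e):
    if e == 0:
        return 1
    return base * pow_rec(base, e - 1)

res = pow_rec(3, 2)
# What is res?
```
Call trace:
pow_rec(base=3, e=2)
  pow_rec(base=3, e=1)
    pow_rec(base=3, e=0)
    -> return 1
  -> return 3
-> return 9

Final answer: 9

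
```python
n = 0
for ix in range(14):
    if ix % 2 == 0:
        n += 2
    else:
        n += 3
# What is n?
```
Trace:
  n=0
  n=2, ix=0
  n=5, ix=1
  n=7, ix=2
  n=10, ix=3
  n=12, ix=4
  n=15, ix=5
  n=17, ix=6
  n=20, ix=7
  n=22, ix=8
  n=25, ix=9
  n=27, ix=10
  n=30, ix=11
  n=32, ix=12
  n=35, ix=13

Final answer: 35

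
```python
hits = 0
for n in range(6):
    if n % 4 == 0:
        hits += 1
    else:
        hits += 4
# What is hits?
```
Trace:
  hits=0
  hits=1, n=0
  hits=5, n=1
  hits=9, n=2
  hits=13, n=3
  hits=14, n=4
  hits=18, n=5

Final answer: 18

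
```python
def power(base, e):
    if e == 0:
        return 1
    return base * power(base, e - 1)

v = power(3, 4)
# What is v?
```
Call trace:
power(base=3, e=4)
  power(base=3, e=3)
    power(base=3, e=2)
      power(base=3, e=1)
        power(base=3, e=0)
        -> return 1
      -> return 3
    -> return 9
  -> return 27
-> return 81

Final answer: 81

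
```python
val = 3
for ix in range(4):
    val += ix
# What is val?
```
Trace:
  val=3
  val=3, ix=0
  val=4, ix=1
  val=6, ix=2
  val=9, ix=3

Final answer: 9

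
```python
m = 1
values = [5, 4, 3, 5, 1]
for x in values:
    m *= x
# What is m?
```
Trace:
  m=1
  m=5, x=5
  m=20, x=4
  m=60, x=3
  m=300, x=5
  m=300, x=1

Final answer: 300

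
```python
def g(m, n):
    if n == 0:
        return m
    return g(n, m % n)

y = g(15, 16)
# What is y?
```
Call trace:
g(m=15, n=16)
  g(m=16, n=15)
    g(m=15, n=1)
      g(m=1, n=0)
      -> return 1
    -> return 1
  -> return 1
-> return 1

Final answer: 1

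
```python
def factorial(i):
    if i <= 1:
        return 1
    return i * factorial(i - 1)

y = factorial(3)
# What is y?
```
Call trace:
factorial(i=3)
  factorial(i=2)
    factorial(i=1)
    -> return 1
  -> return 2
-> return 6

Final answer: 6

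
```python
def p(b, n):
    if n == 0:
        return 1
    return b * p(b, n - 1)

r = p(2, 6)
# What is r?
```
Call trace:
p(b=2, n=6)
  p(b=2, n=5)
    p(b=2, n=4)
      p(b=2, n=3)
        p(b=2, n=2)
          p(b=2, n=1)
            p(b=2, n=0)
            -> return 1
          -> return 2
        -> return 4
      -> return 8
    -> return 16
  -> return 32
-> return 64

Final answer: 64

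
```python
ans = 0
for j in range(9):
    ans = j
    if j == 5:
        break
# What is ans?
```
Trace:
  ans=0
  ans=0, j=0
  ans=1, j=1
  ans=2, j=2
  ans=3, j=3
  ans=4, j=4
  ans=5, j=5

Final answer: 5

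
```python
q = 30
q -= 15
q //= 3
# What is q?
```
Trace:
  q=30
  q=15
  q=5

Final answer: 5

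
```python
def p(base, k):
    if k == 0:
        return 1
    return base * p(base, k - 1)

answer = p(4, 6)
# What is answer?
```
Call trace:
p(base=4, k=6)
  p(base=4, k=5)
    p(base=4, k=4)
      p(base=4, k=3)
        p(base=4, k=2)
          p(base=4, k=1)
            p(base=4, k=0)
            -> return 1
          -> return 4
        -> return 16
      -> return 64
    -> return 256
  -> return 1024
-> return 4096

Final answer: 4096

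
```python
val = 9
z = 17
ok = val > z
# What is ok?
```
Trace:
  val=9
  val=9, z=17
  val=9, z=17, ok=False

Final answer: False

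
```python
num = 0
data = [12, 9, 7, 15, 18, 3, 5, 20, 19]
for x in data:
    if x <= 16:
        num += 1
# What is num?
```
Trace:
  num=0
  num=1, x=12
  num=2, x=9
  num=3, x=7
  num=4, x=15
  num=4, x=18
  num=5, x=3
  num=6, x=5
  num=6, x=20
  num=6, x=19

Final answer: 6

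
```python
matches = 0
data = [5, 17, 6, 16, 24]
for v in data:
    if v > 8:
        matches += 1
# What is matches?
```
Trace:
  matches=0
  matches=0, v=5
  matches=1, v=17
  matches=1, v=6
  matches=2, v=16
  matches=3, v=24

Final answer: 3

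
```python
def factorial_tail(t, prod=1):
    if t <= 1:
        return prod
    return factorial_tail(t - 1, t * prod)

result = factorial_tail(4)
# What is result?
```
Call trace:
factorial_tail(t=4, prod=1)
  factorial_tail(t=3, prod=4)
    factorial_tail(t=2, prod=12)
      factorial_tail(t=1, prod=24)
      -> return 24
    -> return 24
  -> return 24
-> return 24

Final answer: 24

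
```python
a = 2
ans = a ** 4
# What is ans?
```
Trace:
  a=2
  a=2, ans=16

Final answer: 16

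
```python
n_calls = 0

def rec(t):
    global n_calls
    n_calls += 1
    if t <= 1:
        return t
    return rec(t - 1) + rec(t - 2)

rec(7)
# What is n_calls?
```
Call trace (a repeated sub-call is expanded the first time; later identical calls just restate its return value):
rec(t=7)
  rec(t=6)
    rec(t=5)
      rec(t=4)
        rec(t=3)
          rec(t=2)
            rec(t=1)
            -> return 1
            rec(t=0)
            -> return 0
          -> return 1
          rec(t=1)
          -> return 1
        -> return 2
        rec(t=2) -> return 1  (same call as traced above)
      -> return 3
      rec(t=3) -> return 2  (same call as traced above)
    -> return 5
    rec(t=4) -> return 3  (same call as traced above)
  -> return 8
  rec(t=5) -> return 5  (same call as traced above)
-> return 13

n_calls is incremented once per call, so count the calls in each subtree. Let C(t) = number of calls made by rec(t).
C(0) = C(1) = 1 (base case, no recursion); C(t) = 1 + C(t - 1) + C(t - 2) otherwise.
C(2) = 1 + C(1) + C(0) = 1 + 1 + 1 = 3
C(3) = 1 + C(2) + C(1) = 1 + 3 + 1 = 5
C(4) = 1 + C(3) + C(2) = 1 + 5 + 3 = 9
C(5) = 1 + C(4) + C(3) = 1 + 9 + 5 = 15
C(6) = 1 + C(5) + C(4) = 1 + 15 + 9 = 25
C(7) = 1 + C(6) + C(5) = 1 + 25 + 15 = 41
n_calls = C(7) = 41

Final answer: 41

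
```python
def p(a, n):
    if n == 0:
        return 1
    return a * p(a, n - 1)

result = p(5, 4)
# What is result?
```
Call trace:
p(a=5, n=4)
  p(a=5, n=3)
    p(a=5, n=2)
      p(a=5, n=1)
        p(a=5, n=0)
        -> return 1
      -> return 5
    -> return 25
  -> return 125
-> return 625

Final answer: 625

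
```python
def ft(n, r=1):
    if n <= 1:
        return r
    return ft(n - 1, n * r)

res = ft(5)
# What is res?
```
Call trace:
ft(n=5, r=1)
  ft(n=4, r=5)
    ft(n=3, r=20)
      ft(n=2, r=60)
        ft(n=1, r=120)
        -> return 120
      -> return 120
    -> return 120
  -> return 120
-> return 120

Final answer: 120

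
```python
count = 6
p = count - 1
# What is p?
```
Trace:
  count=6
  count=6, p=5

Final answer: 5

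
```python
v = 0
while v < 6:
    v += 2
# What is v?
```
Trace:
  v=0
  v=2
  v=4
  v=6

Final answer: 6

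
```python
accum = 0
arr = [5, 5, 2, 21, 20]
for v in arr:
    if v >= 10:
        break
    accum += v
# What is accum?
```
Trace:
  accum=0
  accum=5, v=5
  accum=10, v=5
  accum=12, v=2
  accum=12, v=21

Final answer: 12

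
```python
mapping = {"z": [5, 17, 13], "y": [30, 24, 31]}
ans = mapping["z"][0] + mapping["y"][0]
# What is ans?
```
Trace:
  mapping={'z': [5, 17, 13], 'y': [30, 24, 31]}
  mapping={'z': [5, 17, 13], 'y': [30, 24, 31]}, ans=35

Final answer: 35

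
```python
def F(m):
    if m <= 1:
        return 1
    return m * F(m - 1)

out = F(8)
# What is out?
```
Call trace:
F(m=8)
  F(m=7)
    F(m=6)
      F(m=5)
        F(m=4)
          F(m=3)
            F(m=2)
              F(m=1)
              -> return 1
            -> return 2
          -> return 6
        -> return 24
      -> return 120
    -> return 720
  -> return 5040
-> return 40320

Final answer: 40320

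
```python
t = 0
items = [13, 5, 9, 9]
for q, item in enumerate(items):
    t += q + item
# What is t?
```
Trace:
  t=0
  t=13, q=0, item=13
  t=19, q=1, item=5
  t=30, q=2, item=9
  t=42, q=3, item=9

Final answer: 42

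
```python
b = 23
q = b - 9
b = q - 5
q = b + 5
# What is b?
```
Trace:
  b=23
  b=23, q=14
  b=9, q=14
  b=9, q=14

Final answer: 9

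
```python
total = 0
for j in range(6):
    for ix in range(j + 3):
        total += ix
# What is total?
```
Trace:
  total=0
  total=0, j=0, ix=0
  total=1, j=0, ix=1
  total=3, j=0, ix=2
  total=3, j=1, ix=0
  total=4, j=1, ix=1
  total=6, j=1, ix=2
  total=9, j=1, ix=3
  total=9, j=2, ix=0
  total=10, j=2, ix=1
  total=12, j=2, ix=2
  total=15, j=2, ix=3
  total=19, j=2, ix=4
  total=19, j=3, ix=0
  total=20, j=3, ix=1
  total=22, j=3, ix=2
  total=25, j=3, ix=3
  total=29, j=3, ix=4
  total=34, j=3, ix=5
  total=34, j=4, ix=0
  total=35, j=4, ix=1
  total=37, j=4, ix=2
  total=40, j=4, ix=3
  total=44, j=4, ix=4
  total=49, j=4, ix=5
  total=55, j=4, ix=6
  total=55, j=5, ix=0
  total=56, j=5, ix=1
  total=58, j=5, ix=2
  total=61, j=5, ix=3
  total=65, j=5, ix=4
  total=70, j=5, ix=5
  total=76, j=5, ix=6
  total=83, j=5, ix=7

Final answer: 83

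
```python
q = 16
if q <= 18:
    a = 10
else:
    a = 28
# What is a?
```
Trace:
  q=16
  q=16, a=10

Final answer: 10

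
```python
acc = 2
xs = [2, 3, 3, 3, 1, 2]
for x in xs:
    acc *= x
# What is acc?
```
Trace:
  acc=2
  acc=4, x=2
  acc=12, x=3
  acc=36, x=3
  acc=108, x=3
  acc=108, x=1
  acc=216, x=2

Final answer: 216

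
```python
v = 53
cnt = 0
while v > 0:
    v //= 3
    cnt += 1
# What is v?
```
Trace:
  v=53
  v=53, cnt=0
  v=17, cnt=1
  v=5, cnt=2
  v=1, cnt=3
  v=0, cnt=4

Final answer: 0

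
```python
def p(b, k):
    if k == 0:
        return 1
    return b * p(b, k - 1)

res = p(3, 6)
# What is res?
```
Call trace:
p(b=3, k=6)
  p(b=3, k=5)
    p(b=3, k=4)
      p(b=3, k=3)
        p(b=3, k=2)
          p(b=3, k=1)
            p(b=3, k=0)
            -> return 1
          -> return 3
        -> return 9
      -> return 27
    -> return 81
  -> return 243
-> return 729

Final answer: 729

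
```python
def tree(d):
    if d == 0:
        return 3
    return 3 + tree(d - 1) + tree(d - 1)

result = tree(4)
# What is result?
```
Call trace (a repeated sub-call is expanded the first time; later identical calls just restate its return value):
tree(d=4)
  tree(d=3)
    tree(d=2)
      tree(d=1)
        tree(d=0)
        -> return 3
        tree(d=0)
        -> return 3
      -> return 9
      tree(d=1) -> return 9  (same call as traced above)
    -> return 21
    tree(d=2) -> return 21  (same call as traced above)
  -> return 45
  tree(d=3) -> return 45  (same call as traced above)
-> return 93

Final answer: 93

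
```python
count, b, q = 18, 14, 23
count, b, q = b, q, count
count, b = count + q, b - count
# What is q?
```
Trace:
  count=18, b=14, q=23
  count=14, b=23, q=18
  count=32, b=9, q=18

Final answer: 18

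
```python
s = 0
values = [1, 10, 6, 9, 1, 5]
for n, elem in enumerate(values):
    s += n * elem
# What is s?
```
Trace:
  s=0
  s=0, n=0, elem=1
  s=10, n=1, elem=10
  s=22, n=2, elem=6
  s=49, n=3, elem=9
  s=53, n=4, elem=1
  s=78, n=5, elem=5

Final answer: 78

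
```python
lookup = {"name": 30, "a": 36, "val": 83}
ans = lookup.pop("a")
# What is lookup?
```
Trace:
  lookup={'name': 30, 'a': 36, 'val': 83}
  lookup={'name': 30, 'val': 83}, ans=36

Final answer: {'name': 30, 'val': 83}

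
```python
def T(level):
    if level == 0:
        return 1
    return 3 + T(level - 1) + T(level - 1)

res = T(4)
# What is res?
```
Call trace (a repeated sub-call is expanded the first time; later identical calls just restate its return value):
T(level=4)
  T(level=3)
    T(level=2)
      T(level=1)
        T(level=0)
        -> return 1
        T(level=0)
        -> return 1
      -> return 5
      T(level=1) -> return 5  (same call as traced above)
    -> return 13
    T(level=2) -> return 13  (same call as traced above)
  -> return 29
  T(level=3) -> return 29  (same call as traced above)
-> return 61

Final answer: 61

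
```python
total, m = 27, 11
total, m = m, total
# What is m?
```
Trace:
  total=27, m=11
  total=11, m=27

Final answer: 27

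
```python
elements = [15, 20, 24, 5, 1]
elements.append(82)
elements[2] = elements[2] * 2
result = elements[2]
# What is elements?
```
Trace:
  elements=[15, 20, 24, 5, 1]
  elements=[15, 20, 24, 5, 1, 82]
  elements=[15, 20, 48, 5, 1, 82]
  elements=[15, 20, 48, 5, 1, 82], result=48

Final answer: [15, 20, 48, 5, 1, 82]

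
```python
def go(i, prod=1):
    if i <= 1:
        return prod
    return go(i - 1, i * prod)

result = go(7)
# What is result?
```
Call trace:
go(i=7, prod=1)
  go(i=6, prod=7)
    go(i=5, prod=42)
      go(i=4, prod=210)
        go(i=3, prod=840)
          go(i=2, prod=2520)
            go(i=1, prod=5040)
            -> return 5040
          -> return 5040
        -> return 5040
      -> return 5040
    -> return 5040
  -> return 5040
-> return 5040

Final answer: 5040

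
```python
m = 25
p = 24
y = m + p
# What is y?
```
Trace:
  m=25
  m=25, p=24
  m=25, p=24, y=49

Final answer: 49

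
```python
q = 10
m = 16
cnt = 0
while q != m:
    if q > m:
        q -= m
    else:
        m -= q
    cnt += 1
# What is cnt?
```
Trace:
  q=10
  q=10, m=16
  q=10, m=16, cnt=0
  q=10, m=6, cnt=1
  q=4, m=6, cnt=2
  q=4, m=2, cnt=3
  q=2, m=2, cnt=4

Final answer: 4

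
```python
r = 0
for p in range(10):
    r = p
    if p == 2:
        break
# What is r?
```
Trace:
  r=0
  r=0, p=0
  r=1, p=1
  r=2, p=2

Final answer: 2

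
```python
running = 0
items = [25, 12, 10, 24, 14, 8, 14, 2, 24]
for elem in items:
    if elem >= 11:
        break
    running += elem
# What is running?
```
Trace:
  running=0
  running=0, elem=25

Final answer: 0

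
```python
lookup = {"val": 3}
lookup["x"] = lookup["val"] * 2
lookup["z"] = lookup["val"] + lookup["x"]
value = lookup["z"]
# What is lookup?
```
Trace:
  lookup={'val': 3}
  lookup={'val': 3, 'x': 6}
  lookup={'val': 3, 'x': 6, 'z': 9}
  lookup={'val': 3, 'x': 6, 'z': 9}, value=9

Final answer: {'val': 3, 'x': 6, 'z': 9}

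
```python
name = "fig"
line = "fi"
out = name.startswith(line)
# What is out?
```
Trace:
  name='fig'
  name='fig', line='fi'
  name='fig', line='fi', out=True

Final answer: True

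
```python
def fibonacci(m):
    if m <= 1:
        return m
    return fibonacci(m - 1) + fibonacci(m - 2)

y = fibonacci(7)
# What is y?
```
Call trace (a repeated sub-call is expanded the first time; later identical calls just restate its return value):
fibonacci(m=7)
  fibonacci(m=6)
    fibonacci(m=5)
      fibonacci(m=4)
        fibonacci(m=3)
          fibonacci(m=2)
            fibonacci(m=1)
            -> return 1
            fibonacci(m=0)
            -> return 0
          -> return 1
          fibonacci(m=1)
          -> return 1
        -> return 2
        fibonacci(m=2) -> return 1  (same call as traced above)
      -> return 3
      fibonacci(m=3) -> return 2  (same call as traced above)
    -> return 5
    fibonacci(m=4) -> return 3  (same call as traced above)
  -> return 8
  fibonacci(m=5) -> return 5  (same call as traced above)
-> return 13

Final answer: 13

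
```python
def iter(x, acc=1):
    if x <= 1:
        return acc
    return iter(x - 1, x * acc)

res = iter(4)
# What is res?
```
Call trace:
iter(x=4, acc=1)
  iter(x=3, acc=4)
    iter(x=2, acc=12)
      iter(x=1, acc=24)
      -> return 24
    -> return 24
  -> return 24
-> return 24

Final answer: 24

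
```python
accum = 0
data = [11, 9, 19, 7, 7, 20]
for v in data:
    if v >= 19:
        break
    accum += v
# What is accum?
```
Trace:
  accum=0
  accum=11, v=11
  accum=20, v=9
  accum=20, v=19

Final answer: 20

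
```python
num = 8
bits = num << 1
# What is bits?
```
Trace:
  num=8
  num=8, bits=16

Final answer: 16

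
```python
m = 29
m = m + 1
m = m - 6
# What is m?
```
Trace:
  m=29
  m=30
  m=24

Final answer: 24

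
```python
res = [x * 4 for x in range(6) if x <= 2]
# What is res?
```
Trace:
  x=0
  x=1
  x=2
  x=3
  x=4
  x=5
  res=[0, 4, 8]

Final answer: [0, 4, 8]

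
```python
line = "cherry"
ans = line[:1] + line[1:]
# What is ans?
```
Trace:
  line='cherry'
  line='cherry', ans='cherry'

Final answer: 'cherry'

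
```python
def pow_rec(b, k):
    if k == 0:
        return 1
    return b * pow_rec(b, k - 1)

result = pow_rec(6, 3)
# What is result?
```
Call trace:
pow_rec(b=6, k=3)
  pow_rec(b=6, k=2)
    pow_rec(b=6, k=1)
      pow_rec(b=6, k=0)
      -> return 1
    -> return 6
  -> return 36
-> return 216

Final answer: 216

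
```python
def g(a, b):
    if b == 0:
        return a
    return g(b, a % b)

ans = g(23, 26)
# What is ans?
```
Call trace:
g(a=23, b=26)
  g(a=26, b=23)
    g(a=23, b=3)
      g(a=3, b=2)
        g(a=2, b=1)
          g(a=1, b=0)
          -> return 1
        -> return 1
      -> return 1
    -> return 1
  -> return 1
-> return 1

Final answer: 1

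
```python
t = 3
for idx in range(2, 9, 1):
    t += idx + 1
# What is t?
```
Trace:
  t=3
  t=6, idx=2
  t=10, idx=3
  t=15, idx=4
  t=21, idx=5
  t=28, idx=6
  t=36, idx=7
  t=45, idx=8

Final answer: 45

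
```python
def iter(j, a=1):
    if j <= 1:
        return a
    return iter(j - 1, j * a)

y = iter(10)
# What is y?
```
Call trace:
iter(j=10, a=1)
  iter(j=9, a=10)
    iter(j=8, a=90)
      iter(j=7, a=720)
        iter(j=6, a=5040)
          iter(j=5, a=30240)
            iter(j=4, a=151200)
              iter(j=3, a=604800)
                iter(j=2, a=1814400)
                  iter(j=1, a=3628800)
                  -> return 3628800
                -> return 3628800
              -> return 3628800
            -> return 3628800
          -> return 3628800
        -> return 3628800
      -> return 3628800
    -> return 3628800
  -> return 3628800
-> return 3628800

Final answer: 3628800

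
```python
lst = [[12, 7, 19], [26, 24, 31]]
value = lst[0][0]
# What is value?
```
Trace:
  lst=[[12, 7, 19], [26, 24, 31]]
  lst=[[12, 7, 19], [26, 24, 31]], value=12

Final answer: 12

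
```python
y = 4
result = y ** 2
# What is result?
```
Trace:
  y=4
  y=4, result=16

Final answer: 16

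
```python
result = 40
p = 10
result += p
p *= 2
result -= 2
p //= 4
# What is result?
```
Trace:
  result=40
  result=40, p=10
  result=50, p=10
  result=50, p=20
  result=48, p=20
  result=48, p=5

Final answer: 48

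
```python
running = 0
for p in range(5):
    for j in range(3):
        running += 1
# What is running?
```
Trace:
  running=0
  running=1, p=0, j=0
  running=2, p=0, j=1
  running=3, p=0, j=2
  running=4, p=1, j=0
  running=5, p=1, j=1
  running=6, p=1, j=2
  running=7, p=2, j=0
  running=8, p=2, j=1
  running=9, p=2, j=2
  running=10, p=3, j=0
  running=11, p=3, j=1
  running=12, p=3, j=2
  running=13, p=4, j=0
  running=14, p=4, j=1
  running=15, p=4, j=2

Final answer: 15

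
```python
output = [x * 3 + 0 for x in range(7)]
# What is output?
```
Trace:
  x=0
  x=1
  x=2
  x=3
  x=4
  x=5
  x=6
  output=[0, 3, 6, 9, 12, 15, 18]

Final answer: [0, 3, 6, 9, 12, 15, 18]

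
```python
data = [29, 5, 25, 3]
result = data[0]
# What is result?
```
Trace:
  data=[29, 5, 25, 3]
  data=[29, 5, 25, 3], result=29

Final answer: 29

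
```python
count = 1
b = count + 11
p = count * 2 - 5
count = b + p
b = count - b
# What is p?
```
Trace:
  count=1
  count=1, b=12
  count=1, b=12, p=-3
  count=9, b=12, p=-3
  count=9, b=-3, p=-3

Final answer: -3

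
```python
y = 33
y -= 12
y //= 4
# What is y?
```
Trace:
  y=33
  y=21
  y=5

Final answer: 5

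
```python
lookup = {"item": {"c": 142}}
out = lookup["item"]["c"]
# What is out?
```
Trace:
  lookup={'item': {'c': 142}}
  lookup={'item': {'c': 142}}, out=142

Final answer: 142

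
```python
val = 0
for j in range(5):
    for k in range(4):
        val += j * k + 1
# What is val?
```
Trace:
  val=0
  val=1, j=0, k=0
  val=2, j=0, k=1
  val=3, j=0, k=2
  val=4, j=0, k=3
  val=5, j=1, k=0
  val=7, j=1, k=1
  val=10, j=1, k=2
  val=14, j=1, k=3
  val=15, j=2, k=0
  val=18, j=2, k=1
  val=23, j=2, k=2
  val=30, j=2, k=3
  val=31, j=3, k=0
  val=35, j=3, k=1
  val=42, j=3, k=2
  val=52, j=3, k=3
  val=53, j=4, k=0
  val=58, j=4, k=1
  val=67, j=4, k=2
  val=80, j=4, k=3

Final answer: 80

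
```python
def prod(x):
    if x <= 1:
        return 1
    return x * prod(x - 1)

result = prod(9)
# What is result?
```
Call trace:
prod(x=9)
  prod(x=8)
    prod(x=7)
      prod(x=6)
        prod(x=5)
          prod(x=4)
            prod(x=3)
              prod(x=2)
                prod(x=1)
                -> return 1
              -> return 2
            -> return 6
          -> return 24
        -> return 120
      -> return 720
    -> return 5040
  -> return 40320
-> return 362880

Final answer: 362880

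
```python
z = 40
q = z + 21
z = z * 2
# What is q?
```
Trace:
  z=40
  z=40, q=61
  z=80, q=61

Final answer: 61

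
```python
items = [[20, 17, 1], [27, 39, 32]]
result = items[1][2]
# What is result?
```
Trace:
  items=[[20, 17, 1], [27, 39, 32]]
  items=[[20, 17, 1], [27, 39, 32]], result=32

Final answer: 32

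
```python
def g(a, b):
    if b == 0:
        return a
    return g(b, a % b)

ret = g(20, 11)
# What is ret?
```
Call trace:
g(a=20, b=11)
  g(a=11, b=9)
    g(a=9, b=2)
      g(a=2, b=1)
        g(a=1, b=0)
        -> return 1
      -> return 1
    -> return 1
  -> return 1
-> return 1

Final answer: 1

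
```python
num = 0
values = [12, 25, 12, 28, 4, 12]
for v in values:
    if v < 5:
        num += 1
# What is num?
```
Trace:
  num=0
  num=0, v=12
  num=0, v=25
  num=0, v=12
  num=0, v=28
  num=1, v=4
  num=1, v=12

Final answer: 1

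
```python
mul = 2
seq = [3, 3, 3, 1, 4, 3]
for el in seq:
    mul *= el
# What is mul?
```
Trace:
  mul=2
  mul=6, el=3
  mul=18, el=3
  mul=54, el=3
  mul=54, el=1
  mul=216, el=4
  mul=648, el=3

Final answer: 648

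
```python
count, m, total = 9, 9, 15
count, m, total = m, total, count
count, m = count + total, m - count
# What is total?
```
Trace:
  count=9, m=9, total=15
  count=9, m=15, total=9
  count=18, m=6, total=9

Final answer: 9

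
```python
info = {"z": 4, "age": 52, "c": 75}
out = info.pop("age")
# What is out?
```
Trace:
  info={'z': 4, 'age': 52, 'c': 75}
  info={'z': 4, 'c': 75}, out=52

Final answer: 52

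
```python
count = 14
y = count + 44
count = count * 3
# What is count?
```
Trace:
  count=14
  count=14, y=58
  count=42, y=58

Final answer: 42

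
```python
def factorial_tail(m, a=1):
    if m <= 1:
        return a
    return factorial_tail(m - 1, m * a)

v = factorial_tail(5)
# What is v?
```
Call trace:
factorial_tail(m=5, a=1)
  factorial_tail(m=4, a=5)
    factorial_tail(m=3, a=20)
      factorial_tail(m=2, a=60)
        factorial_tail(m=1, a=120)
        -> return 120
      -> return 120
    -> return 120
  -> return 120
-> return 120

Final answer: 120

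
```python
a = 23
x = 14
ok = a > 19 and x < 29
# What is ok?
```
Trace:
  a=23
  a=23, x=14
  a=23, x=14, ok=True

Final answer: True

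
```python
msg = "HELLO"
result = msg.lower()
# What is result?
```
Trace:
  msg='HELLO'
  msg='HELLO', result='hello'

Final answer: 'hello'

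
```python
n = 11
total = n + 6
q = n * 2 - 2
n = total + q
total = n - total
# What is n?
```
Trace:
  n=11
  n=11, total=17
  n=11, total=17, q=20
  n=37, total=17, q=20
  n=37, total=20, q=20

Final answer: 37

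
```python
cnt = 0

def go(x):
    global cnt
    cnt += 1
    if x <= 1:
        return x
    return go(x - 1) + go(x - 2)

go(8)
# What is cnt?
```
Call trace (a repeated sub-call is expanded the first time; later identical calls just restate its return value):
go(x=8)
  go(x=7)
    go(x=6)
      go(x=5)
        go(x=4)
          go(x=3)
            go(x=2)
              go(x=1)
              -> return 1
              go(x=0)
              -> return 0
            -> return 1
            go(x=1)
            -> return 1
          -> return 2
          go(x=2) -> return 1  (same call as traced above)
        -> return 3
        go(x=3) -> return 2  (same call as traced above)
      -> return 5
      go(x=4) -> return 3  (same call as traced above)
    -> return 8
    go(x=5) -> return 5  (same call as traced above)
  -> return 13
  go(x=6) -> return 8  (same call as traced above)
-> return 21

cnt is incremented once per call, so count the calls in each subtree. Let C(x) = number of calls made by go(x).
C(0) = C(1) = 1 (base case, no recursion); C(x) = 1 + C(x - 1) + C(x - 2) otherwise.
C(2) = 1 + C(1) + C(0) = 1 + 1 + 1 = 3
C(3) = 1 + C(2) + C(1) = 1 + 3 + 1 = 5
C(4) = 1 + C(3) + C(2) = 1 + 5 + 3 = 9
C(5) = 1 + C(4) + C(3) = 1 + 9 + 5 = 15
C(6) = 1 + C(5) + C(4) = 1 + 15 + 9 = 25
C(7) = 1 + C(6) + C(5) = 1 + 25 + 15 = 41
C(8) = 1 + C(7) + C(6) = 1 + 41 + 25 = 67
cnt = C(8) = 67

Final answer: 67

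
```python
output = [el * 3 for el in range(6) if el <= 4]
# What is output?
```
Trace:
  el=0
  el=1
  el=2
  el=3
  el=4
  el=5
  output=[0, 3, 6, 9, 12]

Final answer: [0, 3, 6, 9, 12]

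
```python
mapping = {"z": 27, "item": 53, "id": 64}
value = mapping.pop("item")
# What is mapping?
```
Trace:
  mapping={'z': 27, 'item': 53, 'id': 64}
  mapping={'z': 27, 'id': 64}, value=53

Final answer: {'z': 27, 'id': 64}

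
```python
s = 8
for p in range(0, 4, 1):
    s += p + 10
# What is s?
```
Trace:
  s=8
  s=18, p=0
  s=29, p=1
  s=41, p=2
  s=54, p=3

Final answer: 54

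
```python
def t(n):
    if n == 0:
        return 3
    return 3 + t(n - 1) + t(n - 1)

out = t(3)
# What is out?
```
Call trace (a repeated sub-call is expanded the first time; later identical calls just restate its return value):
t(n=3)
  t(n=2)
    t(n=1)
      t(n=0)
      -> return 3
      t(n=0)
      -> return 3
    -> return 9
    t(n=1) -> return 9  (same call as traced above)
  -> return 21
  t(n=2) -> return 21  (same call as traced above)
-> return 45

Final answer: 45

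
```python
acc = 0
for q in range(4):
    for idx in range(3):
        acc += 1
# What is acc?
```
Trace:
  acc=0
  acc=1, q=0, idx=0
  acc=2, q=0, idx=1
  acc=3, q=0, idx=2
  acc=4, q=1, idx=0
  acc=5, q=1, idx=1
  acc=6, q=1, idx=2
  acc=7, q=2, idx=0
  acc=8, q=2, idx=1
  acc=9, q=2, idx=2
  acc=10, q=3, idx=0
  acc=11, q=3, idx=1
  acc=12, q=3, idx=2

Final answer: 12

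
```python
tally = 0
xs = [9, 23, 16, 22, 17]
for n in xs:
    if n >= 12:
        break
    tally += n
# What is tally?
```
Trace:
  tally=0
  tally=9, n=9
  tally=9, n=23

Final answer: 9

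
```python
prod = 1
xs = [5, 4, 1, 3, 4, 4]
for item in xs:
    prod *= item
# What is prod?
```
Trace:
  prod=1
  prod=5, item=5
  prod=20, item=4
  prod=20, item=1
  prod=60, item=3
  prod=240, item=4
  prod=960, item=4

Final answer: 960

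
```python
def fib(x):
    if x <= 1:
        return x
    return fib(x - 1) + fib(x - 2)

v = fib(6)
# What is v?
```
Call trace (a repeated sub-call is expanded the first time; later identical calls just restate its return value):
fib(x=6)
  fib(x=5)
    fib(x=4)
      fib(x=3)
        fib(x=2)
          fib(x=1)
          -> return 1
          fib(x=0)
          -> return 0
        -> return 1
        fib(x=1)
        -> return 1
      -> return 2
      fib(x=2) -> return 1  (same call as traced above)
    -> return 3
    fib(x=3) -> return 2  (same call as traced above)
  -> return 5
  fib(x=4) -> return 3  (same call as traced above)
-> return 8

Final answer: 8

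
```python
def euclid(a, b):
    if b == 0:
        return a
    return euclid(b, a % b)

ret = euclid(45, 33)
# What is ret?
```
Call trace:
euclid(a=45, b=33)
  euclid(a=33, b=12)
    euclid(a=12, b=9)
      euclid(a=9, b=3)
        euclid(a=3, b=0)
        -> return 3
      -> return 3
    -> return 3
  -> return 3
-> return 3

Final answer: 3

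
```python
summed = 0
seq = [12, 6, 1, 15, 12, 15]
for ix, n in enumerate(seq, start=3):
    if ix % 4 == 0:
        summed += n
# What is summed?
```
Trace:
  summed=0
  summed=0, ix=3, n=12
  summed=6, ix=4, n=6
  summed=6, ix=5, n=1
  summed=6, ix=6, n=15
  summed=6, ix=7, n=12
  summed=21, ix=8, n=15

Final answer: 21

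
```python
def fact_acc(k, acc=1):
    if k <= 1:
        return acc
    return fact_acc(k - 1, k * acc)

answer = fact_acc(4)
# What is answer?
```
Call trace:
fact_acc(k=4, acc=1)
  fact_acc(k=3, acc=4)
    fact_acc(k=2, acc=12)
      fact_acc(k=1, acc=24)
      -> return 24
    -> return 24
  -> return 24
-> return 24

Final answer: 24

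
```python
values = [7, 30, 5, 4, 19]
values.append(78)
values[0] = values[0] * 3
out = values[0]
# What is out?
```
Trace:
  values=[7, 30, 5, 4, 19]
  values=[7, 30, 5, 4, 19, 78]
  values=[21, 30, 5, 4, 19, 78]
  values=[21, 30, 5, 4, 19, 78], out=21

Final answer: 21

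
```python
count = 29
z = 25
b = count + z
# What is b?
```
Trace:
  count=29
  count=29, z=25
  count=29, z=25, b=54

Final answer: 54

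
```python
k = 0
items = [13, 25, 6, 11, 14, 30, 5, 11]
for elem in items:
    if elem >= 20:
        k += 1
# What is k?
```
Trace:
  k=0
  k=0, elem=13
  k=1, elem=25
  k=1, elem=6
  k=1, elem=11
  k=1, elem=14
  k=2, elem=30
  k=2, elem=5
  k=2, elem=11

Final answer: 2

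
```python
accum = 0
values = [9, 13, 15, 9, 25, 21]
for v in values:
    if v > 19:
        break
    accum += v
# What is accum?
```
Trace:
  accum=0
  accum=9, v=9
  accum=22, v=13
  accum=37, v=15
  accum=46, v=9
  accum=46, v=25

Final answer: 46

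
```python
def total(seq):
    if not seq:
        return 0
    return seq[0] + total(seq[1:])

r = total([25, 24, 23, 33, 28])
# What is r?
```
Call trace:
total(seq=[25, 24, 23, 33, 28])
  total(seq=[24, 23, 33, 28])
    total(seq=[23, 33, 28])
      total(seq=[33, 28])
        total(seq=[28])
          total(seq=[])
          -> return 0
        -> return 28
      -> return 61
    -> return 84
  -> return 108
-> return 133

Final answer: 133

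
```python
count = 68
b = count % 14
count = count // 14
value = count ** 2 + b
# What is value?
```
Trace:
  count=68
  count=68, b=12
  count=4, b=12
  count=4, b=12, value=28

Final answer: 28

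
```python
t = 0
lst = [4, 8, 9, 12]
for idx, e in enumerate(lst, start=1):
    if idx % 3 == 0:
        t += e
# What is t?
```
Trace:
  t=0
  t=0, idx=1, e=4
  t=0, idx=2, e=8
  t=9, idx=3, e=9
  t=9, idx=4, e=12

Final answer: 9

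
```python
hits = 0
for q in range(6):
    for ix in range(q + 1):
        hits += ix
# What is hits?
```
Trace:
  hits=0
  hits=0, q=0, ix=0
  hits=0, q=1, ix=0
  hits=1, q=1, ix=1
  hits=1, q=2, ix=0
  hits=2, q=2, ix=1
  hits=4, q=2, ix=2
  hits=4, q=3, ix=0
  hits=5, q=3, ix=1
  hits=7, q=3, ix=2
  hits=10, q=3, ix=3
  hits=10, q=4, ix=0
  hits=11, q=4, ix=1
  hits=13, q=4, ix=2
  hits=16, q=4, ix=3
  hits=20, q=4, ix=4
  hits=20, q=5, ix=0
  hits=21, q=5, ix=1
  hits=23, q=5, ix=2
  hits=26, q=5, ix=3
  hits=30, q=5, ix=4
  hits=35, q=5, ix=5

Final answer: 35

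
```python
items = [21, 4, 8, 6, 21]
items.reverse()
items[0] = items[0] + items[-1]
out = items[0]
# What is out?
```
Trace:
  items=[21, 4, 8, 6, 21]
  items=[21, 6, 8, 4, 21]
  items=[42, 6, 8, 4, 21]
  items=[42, 6, 8, 4, 21], out=42

Final answer: 42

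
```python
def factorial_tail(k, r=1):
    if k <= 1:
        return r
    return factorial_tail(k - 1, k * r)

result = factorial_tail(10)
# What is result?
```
Call trace:
factorial_tail(k=10, r=1)
  factorial_tail(k=9, r=10)
    factorial_tail(k=8, r=90)
      factorial_tail(k=7, r=720)
        factorial_tail(k=6, r=5040)
          factorial_tail(k=5, r=30240)
            factorial_tail(k=4, r=151200)
              factorial_tail(k=3, r=604800)
                factorial_tail(k=2, r=1814400)
                  factorial_tail(k=1, r=3628800)
                  -> return 3628800
                -> return 3628800
              -> return 3628800
            -> return 3628800
          -> return 3628800
        -> return 3628800
      -> return 3628800
    -> return 3628800
  -> return 3628800
-> return 3628800

Final answer: 3628800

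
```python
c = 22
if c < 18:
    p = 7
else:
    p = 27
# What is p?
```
Trace:
  c=22
  c=22, p=27

Final answer: 27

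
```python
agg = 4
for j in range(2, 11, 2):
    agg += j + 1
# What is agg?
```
Trace:
  agg=4
  agg=7, j=2
  agg=12, j=4
  agg=19, j=6
  agg=28, j=8
  agg=39, j=10

Final answer: 39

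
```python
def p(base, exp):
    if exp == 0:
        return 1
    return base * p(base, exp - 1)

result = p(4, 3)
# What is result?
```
Call trace:
p(base=4, exp=3)
  p(base=4, exp=2)
    p(base=4, exp=1)
      p(base=4, exp=0)
      -> return 1
    -> return 4
  -> return 16
-> return 64

Final answer: 64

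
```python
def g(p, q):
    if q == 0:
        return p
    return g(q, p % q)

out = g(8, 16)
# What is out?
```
Call trace:
g(p=8, q=16)
  g(p=16, q=8)
    g(p=8, q=0)
    -> return 8
  -> return 8
-> return 8

Final answer: 8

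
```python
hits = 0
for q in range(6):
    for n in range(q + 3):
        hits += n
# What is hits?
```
Trace:
  hits=0
  hits=0, q=0, n=0
  hits=1, q=0, n=1
  hits=3, q=0, n=2
  hits=3, q=1, n=0
  hits=4, q=1, n=1
  hits=6, q=1, n=2
  hits=9, q=1, n=3
  hits=9, q=2, n=0
  hits=10, q=2, n=1
  hits=12, q=2, n=2
  hits=15, q=2, n=3
  hits=19, q=2, n=4
  hits=19, q=3, n=0
  hits=20, q=3, n=1
  hits=22, q=3, n=2
  hits=25, q=3, n=3
  hits=29, q=3, n=4
  hits=34, q=3, n=5
  hits=34, q=4, n=0
  hits=35, q=4, n=1
  hits=37, q=4, n=2
  hits=40, q=4, n=3
  hits=44, q=4, n=4
  hits=49, q=4, n=5
  hits=55, q=4, n=6
  hits=55, q=5, n=0
  hits=56, q=5, n=1
  hits=58, q=5, n=2
  hits=61, q=5, n=3
  hits=65, q=5, n=4
  hits=70, q=5, n=5
  hits=76, q=5, n=6
  hits=83, q=5, n=7

Final answer: 83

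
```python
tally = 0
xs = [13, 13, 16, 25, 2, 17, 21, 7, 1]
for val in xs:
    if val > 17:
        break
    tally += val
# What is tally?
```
Trace:
  tally=0
  tally=13, val=13
  tally=26, val=13
  tally=42, val=16
  tally=42, val=25

Final answer: 42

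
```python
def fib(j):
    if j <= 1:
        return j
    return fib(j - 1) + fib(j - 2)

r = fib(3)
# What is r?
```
Call trace:
fib(j=3)
  fib(j=2)
    fib(j=1)
    -> return 1
    fib(j=0)
    -> return 0
  -> return 1
  fib(j=1)
  -> return 1
-> return 2

Final answer: 2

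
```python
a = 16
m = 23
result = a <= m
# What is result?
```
Trace:
  a=16
  a=16, m=23
  a=16, m=23, result=True

Final answer: True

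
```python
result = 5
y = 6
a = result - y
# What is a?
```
Trace:
  result=5
  result=5, y=6
  result=5, y=6, a=-1

Final answer: -1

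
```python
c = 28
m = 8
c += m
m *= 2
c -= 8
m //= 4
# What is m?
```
Trace:
  c=28
  c=28, m=8
  c=36, m=8
  c=36, m=16
  c=28, m=16
  c=28, m=4

Final answer: 4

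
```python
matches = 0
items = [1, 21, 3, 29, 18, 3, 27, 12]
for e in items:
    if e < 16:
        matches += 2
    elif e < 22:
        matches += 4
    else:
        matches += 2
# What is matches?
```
Trace:
  matches=0
  matches=2, e=1
  matches=6, e=21
  matches=8, e=3
  matches=10, e=29
  matches=14, e=18
  matches=16, e=3
  matches=18, e=27
  matches=20, e=12

Final answer: 20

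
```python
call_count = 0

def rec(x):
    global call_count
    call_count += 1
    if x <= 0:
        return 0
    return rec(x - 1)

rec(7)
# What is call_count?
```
Call trace:
rec(x=7)
  rec(x=6)
    rec(x=5)
      rec(x=4)
        rec(x=3)
          rec(x=2)
            rec(x=1)
              rec(x=0)
              -> return 0
            -> return 0
          -> return 0
        -> return 0
      -> return 0
    -> return 0
  -> return 0
-> return 0

call_count is incremented once per call. rec is entered once for each x = 7, 6, 5, 4, 3, 2, 1, 0 (the x <= 0 call returns without recursing), i.e. 7 + 1 calls.
call_count = 8

Final answer: 8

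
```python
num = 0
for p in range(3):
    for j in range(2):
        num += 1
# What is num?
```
Trace:
  num=0
  num=1, p=0, j=0
  num=2, p=0, j=1
  num=3, p=1, j=0
  num=4, p=1, j=1
  num=5, p=2, j=0
  num=6, p=2, j=1

Final answer: 6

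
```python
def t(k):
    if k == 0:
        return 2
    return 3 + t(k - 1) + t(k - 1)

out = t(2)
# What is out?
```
Call trace (a repeated sub-call is expanded the first time; later identical calls just restate its return value):
t(k=2)
  t(k=1)
    t(k=0)
    -> return 2
    t(k=0)
    -> return 2
  -> return 7
  t(k=1) -> return 7  (same call as traced above)
-> return 17

Final answer: 17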